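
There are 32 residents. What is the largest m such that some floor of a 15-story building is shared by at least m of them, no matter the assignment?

There are 15 possible values for floor of a 15-story building. With 32 residents and 15 categories, by pigeonhole: ceiling(32/15).

Final answer: 3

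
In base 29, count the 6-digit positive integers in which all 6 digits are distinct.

The leading digit has 28 choices (anything but zero); the next has 28 (anything but the first), then 27, and so on, one fewer each time.
Total: 28 x 28 x 27 x 26 x 25 x 24.

Final answer: 330220800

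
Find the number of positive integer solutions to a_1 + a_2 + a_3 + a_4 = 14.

Substitute a'_i = a_i - 1 (so a'_i >= 0). Then sum a'_i = 14 - 4 = 10.
Stars and bars: C(10+4-1, 4-1) = C(13,3).

Final answer: C(13,3) = 286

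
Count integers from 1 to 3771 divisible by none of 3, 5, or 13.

|div by 3|=1257, |div by 5|=754, |div by 13|=290.
|div by 3&5|=251, |div by 3&13|=96, |div by 5&13|=58, |div by all|=19.
By inclusion-exclusion, divisible by at least one: 1257+754+290-251-96-58+19 = 1915.
Not divisible by any: 3771 - 1915.

Final answer: 1856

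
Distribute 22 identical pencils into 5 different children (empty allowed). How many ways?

Stars and bars: C(n+k-1, k-1) = C(26,4).

Final answer: C(26,4) = 14950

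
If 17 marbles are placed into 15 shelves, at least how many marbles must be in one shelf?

By the pigeonhole principle: ceiling(17/15).

Final answer: 2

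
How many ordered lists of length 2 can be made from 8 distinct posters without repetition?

P(8,2) = 8!/(8-2)! = 8!/6!.

Final answer: P(8,2) = 56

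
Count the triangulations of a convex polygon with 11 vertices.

The structures are counted by the Catalan number C_n. Here n = 11 - 2 = 9.
C_n = C(2n,n) - C(2n,n+1), so C_{9} = C(18,9) - C(18,10) = 48620 - 43758.

Final answer: C_{9} = 4862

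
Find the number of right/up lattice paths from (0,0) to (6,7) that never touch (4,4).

Total paths to (6,7): C(13,7) = 1716.
Paths through (4,4): C(8,4) x C(5,3) = 700.
Avoiding (4,4): 1716 - 700.

Final answer: 1016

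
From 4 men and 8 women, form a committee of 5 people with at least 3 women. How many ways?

Sum over valid woman counts:
C(8,3)C(4,2) = 336
C(8,4)C(4,1) = 280
C(8,5)C(4,0) = 56
Total: 336 + 280 + 56.

Final answer: 672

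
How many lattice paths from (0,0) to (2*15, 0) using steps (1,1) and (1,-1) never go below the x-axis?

Total monotonic paths to (15,15): C(30,15) = 155117520.
A path is bad iff it touches y = x + 1; reflecting its initial segment maps bad paths bijectively onto all paths to (14,16), of which there are C(30,16) = 145422675.
Valid Dyck paths: 155117520 - 145422675.
(These counts are the Catalan numbers.)

Final answer: C_{15} = 9694845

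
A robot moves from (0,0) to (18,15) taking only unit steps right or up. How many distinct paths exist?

Each path has 18 right steps and 15 up steps in some order (33 steps total).
Choose which 15 of the 33 steps are up: C(33,15).

Final answer: C(33,15) = 1037158320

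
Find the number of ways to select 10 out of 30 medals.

C(30,10) = 30!/(10! x 20!).

Final answer: \binom{30}{10} = 30045015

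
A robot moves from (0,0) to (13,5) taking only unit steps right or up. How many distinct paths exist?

Each path has 13 right steps and 5 up steps in some order (18 steps total).
Choose which 5 of the 18 steps are up: C(18,5).

Final answer: C(18,5) = 8568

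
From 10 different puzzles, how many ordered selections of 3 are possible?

P(10,3) = 10!/(10-3)! = 10!/7!.

Final answer: P(10,3) = 720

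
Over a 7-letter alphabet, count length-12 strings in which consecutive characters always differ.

Let g(n) count such strings. g(1) = 7, and each valid string of length n-1 extends in 6 ways (any symbol but the last), so g(n) = 6 g(n-1).
Total: g(12) = 7 x 6^11.

Final answer: 7 x 6^{11} = 2539579392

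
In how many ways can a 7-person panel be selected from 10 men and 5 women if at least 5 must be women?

Sum over valid woman counts:
C(5,5)C(10,2).

Final answer: 45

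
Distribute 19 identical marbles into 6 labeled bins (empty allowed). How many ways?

Stars and bars: C(n+k-1, k-1) = C(24,5).

Final answer: C(24,5) = 42504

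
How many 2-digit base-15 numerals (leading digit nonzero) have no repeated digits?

The leading digit has 14 choices (anything but zero); the next has 14 (anything but the first), then 13, and so on, one fewer each time.
Total: 14 x 14.

Final answer: 196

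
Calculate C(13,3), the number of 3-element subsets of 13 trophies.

C(13,3) = 13!/(3! x (13-3)!).

Final answer: C(13,3) = 286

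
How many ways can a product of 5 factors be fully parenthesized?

This is counted by the nth Catalan number C_n. Here n = 5 - 1 = 4.
C_n = C(2n,n)/(n+1), so C_{4} = C(8,4)/5 = 70/5.

Final answer: C_{4} = 14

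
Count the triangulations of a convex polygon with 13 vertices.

This is counted by the nth Catalan number C_n. Here n = 13 - 2 = 11.
C_n = C(2n,n)/(n+1), so C_{11} = C(22,11)/12 = 705432/12.

Final answer: C_{11} = 58786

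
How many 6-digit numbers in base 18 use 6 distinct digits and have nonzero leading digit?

The leading digit has 17 choices (anything but zero); the next has 17 (anything but the first), then 16, and so on, one fewer each time.
Total: 17 x 17 x 16 x 15 x 14 x 13.

Final answer: 12623520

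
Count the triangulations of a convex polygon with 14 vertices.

The structures are counted by the Catalan number C_n. Here n = 14 - 2 = 12.
Using C_0 = 1 and C_(k+1) = C_k x 2(2k+1)/(k+2), build up term by term: C_1=1, C_2=2, C_3=5, C_4=14, C_5=42, C_6=132, C_7=429, C_8=1430, C_9=4862, C_10=16796, C_11=58786, C_12=208012.

Final answer: C_{12} = 208012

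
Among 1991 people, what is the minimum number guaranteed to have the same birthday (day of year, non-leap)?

There are 365 possible values for birthday (day of year, non-leap). With 1991 people and 365 categories, by pigeonhole: ceiling(1991/365).

Final answer: 6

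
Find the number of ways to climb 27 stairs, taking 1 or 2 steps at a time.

Let f(n) be the number of climbs. Removing the last move (1 or 2 steps) gives f(n) = f(n-1) + f(n-2); base cases f(1)=1, f(2)=2.
Iterating the recurrence: f(1)=1, f(2)=2, f(3)=3, f(4)=5, f(5)=8, f(6)=13, f(7)=21, f(8)=34, f(9)=55, f(10)=89, f(11)=144, f(12)=233, f(13)=377, f(14)=610, f(15)=987, f(16)=1597, f(17)=2584, f(18)=4181, f(19)=6765, f(20)=10946, f(21)=17711, f(22)=28657, f(23)=46368, f(24)=75025, f(25)=121393, f(26)=196418, f(27)=317811.

Final answer: 317811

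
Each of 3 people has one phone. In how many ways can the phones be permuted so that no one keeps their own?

Use the recurrence D(n) = (n-1)(D(n-1) + D(n-2)) with D(0)=1, D(1)=0.
D(2) = 1 x (0 + 1) = 1
D(3) = 2 x (D(2) + D(1)) = 2 x (1 + 0)

Final answer: D(3) = 2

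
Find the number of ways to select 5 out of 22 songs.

C(22,5) = 22!/(5! x (22-5)!).

Final answer: C(22,5) = 26334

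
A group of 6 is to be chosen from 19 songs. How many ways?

C(19,6) = 19!/(6! x 13!).

Final answer: \binom{19}{6} = 27132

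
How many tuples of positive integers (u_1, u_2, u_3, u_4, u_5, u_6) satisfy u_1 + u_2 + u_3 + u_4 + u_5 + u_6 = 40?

Substitute u'_i = u_i - 1 (so u'_i >= 0). Then sum u'_i = 40 - 6 = 34.
Stars and bars: C(34+6-1, 6-1) = C(39,5).

Final answer: C(39,5) = 575757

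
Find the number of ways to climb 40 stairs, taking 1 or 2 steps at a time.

Let f(n) count the ways. The last step is size 1 or 2, so f(n) = f(n-1) + f(n-2) with f(1)=1, f(2)=2.
Iterating the recurrence: f(1)=1, f(2)=2, f(3)=3, f(4)=5, f(5)=8, f(6)=13, f(7)=21, f(8)=34, f(9)=55, f(10)=89, f(11)=144, f(12)=233, f(13)=377, f(14)=610, f(15)=987, f(16)=1597, f(17)=2584, f(18)=4181, f(19)=6765, f(20)=10946, f(21)=17711, f(22)=28657, f(23)=46368, f(24)=75025, f(25)=121393, f(26)=196418, f(27)=317811, f(28)=514229, f(29)=832040, f(30)=1346269, f(31)=2178309, f(32)=3524578, f(33)=5702887, f(34)=9227465, f(35)=14930352, f(36)=24157817, f(37)=39088169, f(38)=63245986, f(39)=102334155, f(40)=165580141.

Final answer: 165580141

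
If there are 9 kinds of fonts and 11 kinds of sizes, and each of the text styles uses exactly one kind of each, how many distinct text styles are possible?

By the multiplication principle: 9 x 11.

Final answer: 99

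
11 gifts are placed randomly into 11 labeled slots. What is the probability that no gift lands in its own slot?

Use the recurrence D(n) = (n-1)(D(n-1) + D(n-2)) with D(0)=1, D(1)=0.
Building up: D(2)=1, D(3)=2, D(4)=9, D(5)=44, D(6)=265, D(7)=1854, D(8)=14833, D(9)=133496, D(10)=1334961, D(11)=14684570.
Total arrangements: 11! = 39916800.
Probability = D(11)/11! = 1468457/3991680.

Final answer: D(11)/11! = 14684570/39916800 = 0.367879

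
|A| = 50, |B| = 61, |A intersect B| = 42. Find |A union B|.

|A union B| = |A| + |B| - |A intersect B| = 50 + 61 - 42.

Final answer: 69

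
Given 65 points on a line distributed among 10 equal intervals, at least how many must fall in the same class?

By pigeonhole with 65 objects and 10 categories: ceiling(65/10).

Final answer: 7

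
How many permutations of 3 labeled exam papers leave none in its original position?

Use the recurrence D(n) = (n-1)(D(n-1) + D(n-2)) with D(0)=1, D(1)=0.
D(2) = 1 x (0 + 1) = 1
D(3) = 2 x (D(2) + D(1)) = 2 x (1 + 0)

Final answer: D(3) = 2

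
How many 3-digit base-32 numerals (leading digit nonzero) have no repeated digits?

The leading digit has 31 choices (anything but zero); the next has 31 (anything but the first), then 30, and so on, one fewer each time.
Total: 31 x 31 x 30.

Final answer: 28830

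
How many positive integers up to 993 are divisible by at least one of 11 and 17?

Multiples of 11: 90. Multiples of 17: 58. Of both (lcm=187): 5.
By inclusion-exclusion: 90 + 58 - 5.

Final answer: 143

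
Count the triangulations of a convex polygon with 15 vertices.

The structures are counted by the Catalan number C_n. Here n = 15 - 2 = 13.
C_n = C(2n,n) - C(2n,n+1), so C_{13} = C(26,13) - C(26,14) = 10400600 - 9657700.

Final answer: C_{13} = 742900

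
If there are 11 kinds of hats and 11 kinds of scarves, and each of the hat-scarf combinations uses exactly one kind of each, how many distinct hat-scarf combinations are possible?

By the multiplication principle: 11 x 11.

Final answer: 121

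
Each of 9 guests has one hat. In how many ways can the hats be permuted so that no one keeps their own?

Use the recurrence D(n) = (n-1)(D(n-1) + D(n-2)) with D(0)=1, D(1)=0.
D(2) = 1 x (0 + 1) = 1
D(3) = 2 x (1 + 0) = 2
D(4) = 3 x (2 + 1) = 9
D(5) = 4 x (9 + 2) = 44
D(6) = 5 x (44 + 9) = 265
D(7) = 6 x (265 + 44) = 1854
D(8) = 7 x (1854 + 265) = 14833
D(9) = 8 x (D(8) + D(7)) = 8 x (14833 + 1854)

Final answer: D(9) = 133496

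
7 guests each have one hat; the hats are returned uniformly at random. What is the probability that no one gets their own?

D(n) = (n-1)(D(n-1) + D(n-2)), D(0)=1, D(1)=0.
Building up: D(2)=1, D(3)=2, D(4)=9, D(5)=44, D(6)=265, D(7)=1854.
Total arrangements: 7! = 5040.
Probability = D(7)/7! = 103/280.

Final answer: D(7)/7! = 1854/5040 = 0.367857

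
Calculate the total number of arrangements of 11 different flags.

The number of ways to arrange 11 distinct objects is 11!.

Final answer: 11! = 39916800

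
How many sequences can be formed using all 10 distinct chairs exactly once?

The number of ways to arrange 10 distinct objects is 10!.

Final answer: 10! = 3628800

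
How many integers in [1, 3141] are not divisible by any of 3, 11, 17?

|div by 3|=1047, |div by 11|=285, |div by 17|=184.
|div by 3&11|=95, |div by 3&17|=61, |div by 11&17|=16, |div by all|=5.
By inclusion-exclusion, divisible by at least one: 1047+285+184-95-61-16+5 = 1349.
Not divisible by any: 3141 - 1349.

Final answer: 1792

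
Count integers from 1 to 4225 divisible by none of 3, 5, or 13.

|div by 3|=1408, |div by 5|=845, |div by 13|=325.
|div by 3&5|=281, |div by 3&13|=108, |div by 5&13|=65, |div by all|=21.
By inclusion-exclusion, divisible by at least one: 1408+845+325-281-108-65+21 = 2145.
Not divisible by any: 4225 - 2145.

Final answer: 2080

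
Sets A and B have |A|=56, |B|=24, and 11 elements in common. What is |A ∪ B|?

|A union B| = |A| + |B| - |A intersect B| = 56 + 24 - 11.

Final answer: 69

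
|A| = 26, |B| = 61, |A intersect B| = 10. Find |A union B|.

|A union B| = |A| + |B| - |A intersect B| = 26 + 61 - 10.

Final answer: 77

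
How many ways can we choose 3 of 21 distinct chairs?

C(21,3) = 21!/(3! x (21-3)!).

Final answer: C(21,3) = 1330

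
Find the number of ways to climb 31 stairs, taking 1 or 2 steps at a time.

Let f(n) be the number of climbs. Removing the last move (1 or 2 steps) gives f(n) = f(n-1) + f(n-2); base cases f(1)=1, f(2)=2.
Computing successive values: f(1)=1, f(2)=2, f(3)=3, f(4)=5, f(5)=8, f(6)=13, f(7)=21, f(8)=34, f(9)=55, f(10)=89, f(11)=144, f(12)=233, f(13)=377, f(14)=610, f(15)=987, f(16)=1597, f(17)=2584, f(18)=4181, f(19)=6765, f(20)=10946, f(21)=17711, f(22)=28657, f(23)=46368, f(24)=75025, f(25)=121393, f(26)=196418, f(27)=317811, f(28)=514229, f(29)=832040, f(30)=1346269, f(31)=2178309.

Final answer: 2178309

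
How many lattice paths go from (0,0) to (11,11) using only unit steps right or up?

Each path has 11 right steps and 11 up steps in some order (22 steps total).
Choose which 11 of the 22 steps are up: C(22,11).

Final answer: C(22,11) = 705432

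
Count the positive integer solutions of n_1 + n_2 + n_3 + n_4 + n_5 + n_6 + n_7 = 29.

Substitute n'_i = n_i - 1 (so n'_i >= 0). Then sum n'_i = 29 - 7 = 22.
Stars and bars: C(22+7-1, 7-1) = C(28,6).

Final answer: C(28,6) = 376740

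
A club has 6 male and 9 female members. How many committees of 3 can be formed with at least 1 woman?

Sum over valid woman counts:
C(9,1)C(6,2) = 135
C(9,2)C(6,1) = 216
C(9,3)C(6,0) = 84
Total: 135 + 216 + 84.

Final answer: 435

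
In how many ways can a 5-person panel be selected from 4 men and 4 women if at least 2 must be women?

Sum over valid woman counts:
C(4,2)C(4,3) = 24
C(4,3)C(4,2) = 24
C(4,4)C(4,1) = 4
Total: 24 + 24 + 4.

Final answer: 52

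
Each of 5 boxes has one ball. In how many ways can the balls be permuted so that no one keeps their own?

Derangements satisfy D(n) = (n-1)(D(n-1) + D(n-2)), starting from D(0)=1, D(1)=0.
D(2) = 1 x (0 + 1) = 1
D(3) = 2 x (1 + 0) = 2
D(4) = 3 x (2 + 1) = 9
D(5) = 4 x (D(4) + D(3)) = 4 x (9 + 2)

Final answer: D(5) = 44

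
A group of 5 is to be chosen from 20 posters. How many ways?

C(20,5) = 20!/(5! x (20-5)!).

Final answer: C(20,5) = 15504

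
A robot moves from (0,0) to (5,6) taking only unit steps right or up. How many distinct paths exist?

Each path has 5 right steps and 6 up steps in some order (11 steps total).
Choose which 6 of the 11 steps are up: C(11,6).

Final answer: C(11,6) = 462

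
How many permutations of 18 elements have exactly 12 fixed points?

Choose which 12 elements are fixed: C(18,12) = 18564.
Derange the remaining 6 using D(j) = (j-1)(D(j-1) + D(j-2)), D(0)=1, D(1)=0: D(2)=1, D(3)=2, D(4)=9, D(5)=44, D(6)=265.
Total: 18564 x 265.

Final answer: C(18,12) D(6) = 4919460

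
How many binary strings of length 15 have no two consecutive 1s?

A valid string ends in 0 (append to any length-(n-1) valid string) or in 01 (append to any length-(n-2) valid string), so a(n) = a(n-1) + a(n-2) with a(1)=2, a(2)=3.
Iterating the recurrence: a(1)=2, a(2)=3, a(3)=5, a(4)=8, a(5)=13, a(6)=21, a(7)=34, a(8)=55, a(9)=89, a(10)=144, a(11)=233, a(12)=377, a(13)=610, a(14)=987, a(15)=1597.

Final answer: 1597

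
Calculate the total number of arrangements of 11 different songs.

The number of ways to arrange 11 distinct objects is 11!.

Final answer: 11! = 39916800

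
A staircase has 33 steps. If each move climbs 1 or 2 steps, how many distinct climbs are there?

Let f(n) count the ways. The last step is size 1 or 2, so f(n) = f(n-1) + f(n-2) with f(1)=1, f(2)=2.
Computing successive values: f(1)=1, f(2)=2, f(3)=3, f(4)=5, f(5)=8, f(6)=13, f(7)=21, f(8)=34, f(9)=55, f(10)=89, f(11)=144, f(12)=233, f(13)=377, f(14)=610, f(15)=987, f(16)=1597, f(17)=2584, f(18)=4181, f(19)=6765, f(20)=10946, f(21)=17711, f(22)=28657, f(23)=46368, f(24)=75025, f(25)=121393, f(26)=196418, f(27)=317811, f(28)=514229, f(29)=832040, f(30)=1346269, f(31)=2178309, f(32)=3524578, f(33)=5702887.

Final answer: 5702887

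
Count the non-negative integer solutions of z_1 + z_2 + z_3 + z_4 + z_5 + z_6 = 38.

Stars and bars with 38 stars and 5 bars:
C(38+6-1, 6-1) = C(43,5).

Final answer: C(43,5) = 962598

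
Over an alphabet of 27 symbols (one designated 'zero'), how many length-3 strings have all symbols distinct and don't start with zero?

First digit: 26 (nonzero). Second: 26 (not first). Third: 25, etc.
Total: 26 x 26 x 25.

Final answer: 16900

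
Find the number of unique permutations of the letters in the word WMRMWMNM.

Letters (M:4, N:1, R:1, W:2). Total letters: 8.
Permutations = 8!/(4! x 2!).

Final answer: 840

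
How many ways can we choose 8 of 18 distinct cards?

C(18,8) = 18!/(8! x 10!).

Final answer: \binom{18}{8} = 43758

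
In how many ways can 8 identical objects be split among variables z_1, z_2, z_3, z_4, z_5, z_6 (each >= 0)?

Stars and bars with 8 stars and 5 bars:
C(8+6-1, 6-1) = C(13,5).

Final answer: C(13,5) = 1287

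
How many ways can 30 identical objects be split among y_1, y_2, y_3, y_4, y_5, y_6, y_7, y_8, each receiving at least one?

Substitute y'_i = y_i - 1 (so y'_i >= 0). Then sum y'_i = 30 - 8 = 22.
Stars and bars: C(22+8-1, 8-1) = C(29,7).

Final answer: C(29,7) = 1560780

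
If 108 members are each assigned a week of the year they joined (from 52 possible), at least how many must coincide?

There are 52 possible values for week of the year they joined. With 108 members and 52 categories, by pigeonhole: ceiling(108/52).

Final answer: 3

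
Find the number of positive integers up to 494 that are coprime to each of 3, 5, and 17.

|div by 3|=164, |div by 5|=98, |div by 17|=29.
|div by 3&5|=32, |div by 3&17|=9, |div by 5&17|=5, |div by all|=1.
By inclusion-exclusion, divisible by at least one: 164+98+29-32-9-5+1 = 246.
Not divisible by any: 494 - 246.

Final answer: 248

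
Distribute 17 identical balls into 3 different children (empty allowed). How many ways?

Stars and bars: C(n+k-1, k-1) = C(19,2).

Final answer: C(19,2) = 171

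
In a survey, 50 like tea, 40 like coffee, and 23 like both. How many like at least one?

|A union B| = |A| + |B| - |A intersect B| = 50 + 40 - 23.

Final answer: 67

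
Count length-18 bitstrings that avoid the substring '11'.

Let a(n) count valid strings. If the last bit is 0 the prefix is any valid string of length n-1; if it is 1 the string must end in 01 with a valid prefix of length n-2. So a(n) = a(n-1) + a(n-2), a(1)=2, a(2)=3.
Building up term by term: a(1)=2, a(2)=3, a(3)=5, a(4)=8, a(5)=13, a(6)=21, a(7)=34, a(8)=55, a(9)=89, a(10)=144, a(11)=233, a(12)=377, a(13)=610, a(14)=987, a(15)=1597, a(16)=2584, a(17)=4181, a(18)=6765.

Final answer: 6765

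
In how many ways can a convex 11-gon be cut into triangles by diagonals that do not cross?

This is counted by the nth Catalan number C_n. Here n = 11 - 2 = 9.
Using C_0 = 1 and C_(k+1) = C_k x 2(2k+1)/(k+2), build up term by term: C_1=1, C_2=2, C_3=5, C_4=14, C_5=42, C_6=132, C_7=429, C_8=1430, C_9=4862.

Final answer: C_{9} = 4862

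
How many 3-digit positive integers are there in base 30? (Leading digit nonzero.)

Leading digit: 29 options (nonzero). Other 2 digit(s): 30 options each.
Total: 29 x 30^2.

Final answer: 26100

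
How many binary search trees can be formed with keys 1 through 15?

The structures are counted by the Catalan number C_n. Here n = 15.
C_n = C(2n,n)/(n+1), so C_{15} = C(30,15)/16 = 155117520/16.

Final answer: C_{15} = 9694845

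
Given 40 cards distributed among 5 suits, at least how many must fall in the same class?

By pigeonhole with 40 objects and 5 categories: ceiling(40/5).

Final answer: 8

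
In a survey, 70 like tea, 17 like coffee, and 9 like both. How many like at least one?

|A union B| = |A| + |B| - |A intersect B| = 70 + 17 - 9.

Final answer: 78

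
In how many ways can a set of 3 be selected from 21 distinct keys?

C(21,3) = 21!/(3! x (21-3)!).

Final answer: C(21,3) = 1330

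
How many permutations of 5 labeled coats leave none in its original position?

D(n) = (n-1)(D(n-1) + D(n-2)), D(0)=1, D(1)=0.
D(2) = 1 x (0 + 1) = 1
D(3) = 2 x (1 + 0) = 2
D(4) = 3 x (2 + 1) = 9
D(5) = 4 x (D(4) + D(3)) = 4 x (9 + 2)

Final answer: D(5) = 44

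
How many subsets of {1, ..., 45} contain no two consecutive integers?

Let a(n) count such subsets of {1, ..., n}. Either n is excluded (a(n-1) ways) or n is included, forcing n-1 out (a(n-2) ways), so a(n) = a(n-1) + a(n-2) with a(1)=2, a(2)=3.
Computing successive values: a(1)=2, a(2)=3, a(3)=5, a(4)=8, a(5)=13, a(6)=21, a(7)=34, a(8)=55, a(9)=89, a(10)=144, a(11)=233, a(12)=377, a(13)=610, a(14)=987, a(15)=1597, a(16)=2584, a(17)=4181, a(18)=6765, a(19)=10946, a(20)=17711, a(21)=28657, a(22)=46368, a(23)=75025, a(24)=121393, a(25)=196418, a(26)=317811, a(27)=514229, a(28)=832040, a(29)=1346269, a(30)=2178309, a(31)=3524578, a(32)=5702887, a(33)=9227465, a(34)=14930352, a(35)=24157817, a(36)=39088169, a(37)=63245986, a(38)=102334155, a(39)=165580141, a(40)=267914296, a(41)=433494437, a(42)=701408733, a(43)=1134903170, a(44)=1836311903, a(45)=2971215073.

Final answer: 2971215073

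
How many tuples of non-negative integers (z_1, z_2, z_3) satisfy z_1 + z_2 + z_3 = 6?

Stars and bars with 6 stars and 2 bars:
C(6+3-1, 3-1) = C(8,2).

Final answer: C(8,2) = 28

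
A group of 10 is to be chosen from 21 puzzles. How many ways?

C(21,10) = 21!/(10! x 11!).

Final answer: \binom{21}{10} = 352716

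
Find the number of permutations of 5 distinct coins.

The number of ways to arrange 5 distinct objects is 5!.

Final answer: 5! = 120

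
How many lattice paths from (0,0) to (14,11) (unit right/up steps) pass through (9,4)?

Paths (0,0)->(9,4): C(13,4) = 715.
Paths (9,4)->(14,11): C(12,7) = 792.
By multiplication principle: 715 x 792.

Final answer: 566280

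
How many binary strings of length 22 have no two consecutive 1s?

Let a(n) count valid strings. If the last bit is 0 the prefix is any valid string of length n-1; if it is 1 the string must end in 01 with a valid prefix of length n-2. So a(n) = a(n-1) + a(n-2), a(1)=2, a(2)=3.
Computing successive values: a(1)=2, a(2)=3, a(3)=5, a(4)=8, a(5)=13, a(6)=21, a(7)=34, a(8)=55, a(9)=89, a(10)=144, a(11)=233, a(12)=377, a(13)=610, a(14)=987, a(15)=1597, a(16)=2584, a(17)=4181, a(18)=6765, a(19)=10946, a(20)=17711, a(21)=28657, a(22)=46368.

Final answer: 46368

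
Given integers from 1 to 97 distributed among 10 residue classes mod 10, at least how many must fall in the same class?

By pigeonhole with 97 objects and 10 categories: ceiling(97/10).

Final answer: 10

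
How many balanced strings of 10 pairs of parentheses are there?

The structures are counted by the Catalan number C_n. Here n = 10 (pairs).
C_n = C(2n,n) - C(2n,n+1), so C_{10} = C(20,10) - C(20,11) = 184756 - 167960.

Final answer: C_{10} = 16796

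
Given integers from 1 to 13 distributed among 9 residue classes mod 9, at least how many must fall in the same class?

By pigeonhole with 13 objects and 9 categories: ceiling(13/9).

Final answer: 2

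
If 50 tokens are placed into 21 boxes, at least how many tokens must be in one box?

By the pigeonhole principle: ceiling(50/21).

Final answer: 3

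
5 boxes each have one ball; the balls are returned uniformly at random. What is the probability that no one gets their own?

Use the recurrence D(n) = (n-1)(D(n-1) + D(n-2)) with D(0)=1, D(1)=0.
Building up: D(2)=1, D(3)=2, D(4)=9, D(5)=44.
Total arrangements: 5! = 120.
Probability = D(5)/5! = 11/30.

Final answer: D(5)/5! = 44/120 = 0.366667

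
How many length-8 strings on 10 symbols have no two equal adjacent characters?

Let g(n) count such strings. g(1) = 10, and each valid string of length n-1 extends in 9 ways (any symbol but the last), so g(n) = 9 g(n-1).
Total: g(8) = 10 x 9^7.

Final answer: 10 x 9^{7} = 47829690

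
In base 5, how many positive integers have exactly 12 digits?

These are the integers in [5^11, 5^12), so the count is 5^12 - 5^11 = 4 x 5^11.

Final answer: 195312500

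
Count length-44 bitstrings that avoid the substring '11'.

Classify by the final bit: ...0 gives a(n-1) strings, ...01 gives a(n-2) strings. Thus a(n) = a(n-1) + a(n-2) with a(1)=2, a(2)=3.
Building up term by term: a(1)=2, a(2)=3, a(3)=5, a(4)=8, a(5)=13, a(6)=21, a(7)=34, a(8)=55, a(9)=89, a(10)=144, a(11)=233, a(12)=377, a(13)=610, a(14)=987, a(15)=1597, a(16)=2584, a(17)=4181, a(18)=6765, a(19)=10946, a(20)=17711, a(21)=28657, a(22)=46368, a(23)=75025, a(24)=121393, a(25)=196418, a(26)=317811, a(27)=514229, a(28)=832040, a(29)=1346269, a(30)=2178309, a(31)=3524578, a(32)=5702887, a(33)=9227465, a(34)=14930352, a(35)=24157817, a(36)=39088169, a(37)=63245986, a(38)=102334155, a(39)=165580141, a(40)=267914296, a(41)=433494437, a(42)=701408733, a(43)=1134903170, a(44)=1836311903.

Final answer: 1836311903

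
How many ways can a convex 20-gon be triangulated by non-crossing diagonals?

The structures are counted by the Catalan number C_n. Here n = 20 - 2 = 18.
C_n = (2n)!/(n!(n+1)!), so C_{18} = 36!/(18! x 19!) = C(36,18)/19 = 9075135300/19.

Final answer: C_{18} = 477638700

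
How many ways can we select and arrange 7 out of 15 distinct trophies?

P(15,7) = 15!/(15-7)! = 15!/8!.

Final answer: P(15,7) = 32432400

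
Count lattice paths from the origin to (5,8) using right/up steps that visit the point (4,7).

Paths (0,0)->(4,7): C(11,7) = 330.
Paths (4,7)->(5,8): C(2,1) = 2.
By multiplication principle: 330 x 2.

Final answer: 660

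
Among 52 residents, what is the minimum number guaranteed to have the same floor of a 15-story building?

There are 15 possible values for floor of a 15-story building. With 52 residents and 15 categories, by pigeonhole: ceiling(52/15).

Final answer: 4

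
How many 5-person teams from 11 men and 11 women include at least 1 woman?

Sum over valid woman counts:
C(11,1)C(11,4) = 3630
C(11,2)C(11,3) = 9075
C(11,3)C(11,2) = 9075
C(11,4)C(11,1) = 3630
C(11,5)C(11,0) = 462
Total: 3630 + 9075 + 9075 + 3630 + 462.

Final answer: 25872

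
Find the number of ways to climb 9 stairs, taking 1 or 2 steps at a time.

Let f(n) be the number of climbs. Removing the last move (1 or 2 steps) gives f(n) = f(n-1) + f(n-2); base cases f(1)=1, f(2)=2.
Building up term by term: f(1)=1, f(2)=2, f(3)=3, f(4)=5, f(5)=8, f(6)=13, f(7)=21, f(8)=34, f(9)=55.

Final answer: 55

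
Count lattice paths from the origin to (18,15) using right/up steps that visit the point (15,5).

Paths (0,0)->(15,5): C(20,5) = 15504.
Paths (15,5)->(18,15): C(13,10) = 286.
By multiplication principle: 15504 x 286.

Final answer: 4434144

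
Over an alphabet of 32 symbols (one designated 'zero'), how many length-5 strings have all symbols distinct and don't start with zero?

The leading digit has 31 choices (anything but zero); the next has 31 (anything but the first), then 30, and so on, one fewer each time.
Total: 31 x 31 x 30 x 29 x 28.

Final answer: 23409960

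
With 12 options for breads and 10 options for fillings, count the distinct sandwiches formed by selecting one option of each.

By the multiplication principle: 12 x 10.

Final answer: 120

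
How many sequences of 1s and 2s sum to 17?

Let f(n) count the ways. The last step is size 1 or 2, so f(n) = f(n-1) + f(n-2) with f(1)=1, f(2)=2.
Building up term by term: f(1)=1, f(2)=2, f(3)=3, f(4)=5, f(5)=8, f(6)=13, f(7)=21, f(8)=34, f(9)=55, f(10)=89, f(11)=144, f(12)=233, f(13)=377, f(14)=610, f(15)=987, f(16)=1597, f(17)=2584.

Final answer: 2584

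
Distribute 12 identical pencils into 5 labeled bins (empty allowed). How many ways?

Stars and bars: C(n+k-1, k-1) = C(16,4).

Final answer: C(16,4) = 1820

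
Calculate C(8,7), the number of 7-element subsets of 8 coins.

C(8,7) = 8!/(7! x (8-7)!).

Final answer: C(8,7) = 8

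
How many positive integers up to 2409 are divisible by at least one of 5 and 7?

Multiples of 5: 481. Multiples of 7: 344. Of both (lcm=35): 68.
By inclusion-exclusion: 481 + 344 - 68.

Final answer: 757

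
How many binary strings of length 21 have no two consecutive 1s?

Classify by the final bit: ...0 gives a(n-1) strings, ...01 gives a(n-2) strings. Thus a(n) = a(n-1) + a(n-2) with a(1)=2, a(2)=3.
Iterating the recurrence: a(1)=2, a(2)=3, a(3)=5, a(4)=8, a(5)=13, a(6)=21, a(7)=34, a(8)=55, a(9)=89, a(10)=144, a(11)=233, a(12)=377, a(13)=610, a(14)=987, a(15)=1597, a(16)=2584, a(17)=4181, a(18)=6765, a(19)=10946, a(20)=17711, a(21)=28657.

Final answer: 28657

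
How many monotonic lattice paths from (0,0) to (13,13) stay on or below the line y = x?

Total monotonic paths to (13,13): C(26,13) = 10400600.
Paths that cross above y=x (reflection bijection): C(26,14) = 9657700.
Valid Dyck paths: 10400600 - 9657700.
(Check: C(26,13) - C(26,14) = C(26,13)/14, the Catalan number C_{13}.)

Final answer: C_{13} = 742900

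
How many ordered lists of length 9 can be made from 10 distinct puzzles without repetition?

P(10,9) = 10!/(10-9)! = 10!/1!.

Final answer: P(10,9) = 3628800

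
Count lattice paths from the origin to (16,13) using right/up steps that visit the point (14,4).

Paths (0,0)->(14,4): C(18,4) = 3060.
Paths (14,4)->(16,13): C(11,9) = 55.
By multiplication principle: 3060 x 55.

Final answer: 168300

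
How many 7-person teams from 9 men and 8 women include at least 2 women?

Sum over valid woman counts:
C(8,2)C(9,5) = 3528
C(8,3)C(9,4) = 7056
C(8,4)C(9,3) = 5880
C(8,5)C(9,2) = 2016
C(8,6)C(9,1) = 252
C(8,7)C(9,0) = 8
Total: 3528 + 7056 + 5880 + 2016 + 252 + 8.

Final answer: 18740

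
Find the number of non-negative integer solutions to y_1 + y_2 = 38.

Stars and bars with 38 stars and 1 bars:
C(38+2-1, 2-1) = C(39,1).

Final answer: C(39,1) = 39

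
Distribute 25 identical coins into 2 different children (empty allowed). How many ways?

Stars and bars: C(n+k-1, k-1) = C(26,1).

Final answer: C(26,1) = 26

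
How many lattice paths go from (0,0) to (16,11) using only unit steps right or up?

Each path has 16 right steps and 11 up steps in some order (27 steps total).
Choose which 11 of the 27 steps are up: C(27,11).

Final answer: C(27,11) = 13037895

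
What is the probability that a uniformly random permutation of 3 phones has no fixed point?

Derangements satisfy D(n) = (n-1)(D(n-1) + D(n-2)), starting from D(0)=1, D(1)=0.
Building up: D(2)=1, D(3)=2.
Total arrangements: 3! = 6.
Probability = D(3)/3! = 1/3.

Final answer: D(3)/3! = 2/6 = 0.333333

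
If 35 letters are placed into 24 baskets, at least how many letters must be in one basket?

By the pigeonhole principle: ceiling(35/24).

Final answer: 2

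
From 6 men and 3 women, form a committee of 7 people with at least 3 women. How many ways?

Sum over valid woman counts:
C(3,3)C(6,4).

Final answer: 15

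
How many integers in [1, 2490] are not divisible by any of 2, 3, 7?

|div by 2|=1245, |div by 3|=830, |div by 7|=355.
|div by 2&3|=415, |div by 2&7|=177, |div by 3&7|=118, |div by all|=59.
By inclusion-exclusion, divisible by at least one: 1245+830+355-415-177-118+59 = 1779.
Not divisible by any: 2490 - 1779.

Final answer: 711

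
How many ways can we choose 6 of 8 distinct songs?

C(8,6) = 8!/(6! x 2!).

Final answer: \binom{8}{6} = 28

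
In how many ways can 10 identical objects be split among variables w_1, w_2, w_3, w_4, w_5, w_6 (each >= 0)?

Stars and bars with 10 stars and 5 bars:
C(10+6-1, 6-1) = C(15,5).

Final answer: C(15,5) = 3003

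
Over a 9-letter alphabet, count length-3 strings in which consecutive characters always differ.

First character: 9 choices. Each subsequent: 8 choices (must differ from the previous one).
Total: 9 x 8^2.

Final answer: 9 x 8^{2} = 576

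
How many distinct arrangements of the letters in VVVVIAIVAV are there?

Letters (A:2, I:2, V:6). Total letters: 10.
Permutations = 10!/(6! x 2! x 2!).

Final answer: 1260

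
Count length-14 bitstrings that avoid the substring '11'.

Let a(n) count valid strings. If the last bit is 0 the prefix is any valid string of length n-1; if it is 1 the string must end in 01 with a valid prefix of length n-2. So a(n) = a(n-1) + a(n-2), a(1)=2, a(2)=3.
Building up term by term: a(1)=2, a(2)=3, a(3)=5, a(4)=8, a(5)=13, a(6)=21, a(7)=34, a(8)=55, a(9)=89, a(10)=144, a(11)=233, a(12)=377, a(13)=610, a(14)=987.

Final answer: 987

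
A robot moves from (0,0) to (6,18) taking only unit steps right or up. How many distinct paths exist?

Each path has 6 right steps and 18 up steps in some order (24 steps total).
Choose which 18 of the 24 steps are up: C(24,18).

Final answer: C(24,18) = 134596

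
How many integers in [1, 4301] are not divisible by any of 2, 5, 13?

|div by 2|=2150, |div by 5|=860, |div by 13|=330.
|div by 2&5|=430, |div by 2&13|=165, |div by 5&13|=66, |div by all|=33.
By inclusion-exclusion, divisible by at least one: 2150+860+330-430-165-66+33 = 2712.
Not divisible by any: 4301 - 2712.

Final answer: 1589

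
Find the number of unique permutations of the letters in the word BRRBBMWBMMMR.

Letters (B:4, M:4, R:3, W:1). Total letters: 12.
Permutations = 12!/(4! x 4! x 3!).

Final answer: 138600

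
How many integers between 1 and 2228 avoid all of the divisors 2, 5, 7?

|div by 2|=1114, |div by 5|=445, |div by 7|=318.
|div by 2&5|=222, |div by 2&7|=159, |div by 5&7|=63, |div by all|=31.
By inclusion-exclusion, divisible by at least one: 1114+445+318-222-159-63+31 = 1464.
Not divisible by any: 2228 - 1464.

Final answer: 764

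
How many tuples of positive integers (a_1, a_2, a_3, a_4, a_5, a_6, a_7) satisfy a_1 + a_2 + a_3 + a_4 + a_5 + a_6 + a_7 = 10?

Substitute a'_i = a_i - 1 (so a'_i >= 0). Then sum a'_i = 10 - 7 = 3.
Stars and bars: C(3+7-1, 7-1) = C(9,6).

Final answer: C(9,6) = 84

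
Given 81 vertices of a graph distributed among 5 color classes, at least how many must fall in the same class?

By pigeonhole with 81 objects and 5 categories: ceiling(81/5).

Final answer: 17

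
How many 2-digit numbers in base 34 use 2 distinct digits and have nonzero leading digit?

First digit: 33 (nonzero). Second: 33 (not first). Third: 32, etc.
Total: 33 x 33.

Final answer: 1089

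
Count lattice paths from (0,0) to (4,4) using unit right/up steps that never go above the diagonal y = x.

Total monotonic paths to (4,4): C(8,4) = 70.
Paths that cross above y=x (reflection bijection): C(8,5) = 56.
Valid Dyck paths: 70 - 56.
(This is the Catalan number C_{4}.)

Final answer: C_{4} = 14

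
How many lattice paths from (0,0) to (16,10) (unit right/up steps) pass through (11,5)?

Paths (0,0)->(11,5): C(16,5) = 4368.
Paths (11,5)->(16,10): C(10,5) = 252.
By multiplication principle: 4368 x 252.

Final answer: 1100736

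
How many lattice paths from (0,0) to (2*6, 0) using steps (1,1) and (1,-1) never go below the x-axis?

Total monotonic paths to (6,6): C(12,6) = 924.
A path is bad iff it touches y = x + 1; reflecting its initial segment maps bad paths bijectively onto all paths to (5,7), of which there are C(12,7) = 792.
Valid Dyck paths: 924 - 792.
(Equivalently, C_{6} = C(12,6)/7 = 924/7.)

Final answer: C_{6} = 132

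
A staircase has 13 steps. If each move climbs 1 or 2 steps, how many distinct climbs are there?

Condition on the final move: it is a 1-step (f(n-1) ways to get there) or a 2-step (f(n-2) ways), so f(n) = f(n-1) + f(n-2), with f(1)=1, f(2)=2.
Iterating the recurrence: f(1)=1, f(2)=2, f(3)=3, f(4)=5, f(5)=8, f(6)=13, f(7)=21, f(8)=34, f(9)=55, f(10)=89, f(11)=144, f(12)=233, f(13)=377.

Final answer: 377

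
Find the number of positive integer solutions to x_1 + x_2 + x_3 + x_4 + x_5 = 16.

Substitute x'_i = x_i - 1 (so x'_i >= 0). Then sum x'_i = 16 - 5 = 11.
Stars and bars: C(11+5-1, 5-1) = C(15,4).

Final answer: C(15,4) = 1365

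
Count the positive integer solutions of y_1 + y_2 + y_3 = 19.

Substitute y'_i = y_i - 1 (so y'_i >= 0). Then sum y'_i = 19 - 3 = 16.
Stars and bars: C(16+3-1, 3-1) = C(18,2).

Final answer: C(18,2) = 153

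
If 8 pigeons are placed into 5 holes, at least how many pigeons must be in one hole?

By the pigeonhole principle: ceiling(8/5).

Final answer: 2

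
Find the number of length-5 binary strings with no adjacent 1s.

Classify by the final bit: ...0 gives a(n-1) strings, ...01 gives a(n-2) strings. Thus a(n) = a(n-1) + a(n-2) with a(1)=2, a(2)=3.
Iterating the recurrence: a(1)=2, a(2)=3, a(3)=5, a(4)=8, a(5)=13.

Final answer: 13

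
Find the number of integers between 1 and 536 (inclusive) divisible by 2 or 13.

Multiples of 2: 268. Multiples of 13: 41. Of both (lcm=26): 20.
By inclusion-exclusion: 268 + 41 - 20.

Final answer: 289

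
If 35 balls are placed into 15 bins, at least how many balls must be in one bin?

By the pigeonhole principle: ceiling(35/15).

Final answer: 3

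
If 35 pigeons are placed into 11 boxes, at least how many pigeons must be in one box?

By the pigeonhole principle: ceiling(35/11).

Final answer: 4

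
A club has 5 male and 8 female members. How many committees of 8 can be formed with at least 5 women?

Sum over valid woman counts:
C(8,5)C(5,3) = 560
C(8,6)C(5,2) = 280
C(8,7)C(5,1) = 40
C(8,8)C(5,0) = 1
Total: 560 + 280 + 40 + 1.

Final answer: 881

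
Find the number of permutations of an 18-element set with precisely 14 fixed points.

Choose which 14 elements are fixed: C(18,14) = 3060.
Derange the remaining 4 using D(j) = (j-1)(D(j-1) + D(j-2)), D(0)=1, D(1)=0: D(2)=1, D(3)=2, D(4)=9.
Total: 3060 x 9.

Final answer: C(18,14) D(4) = 27540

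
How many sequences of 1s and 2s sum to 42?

Let f(n) be the number of climbs. Removing the last move (1 or 2 steps) gives f(n) = f(n-1) + f(n-2); base cases f(1)=1, f(2)=2.
Building up term by term: f(1)=1, f(2)=2, f(3)=3, f(4)=5, f(5)=8, f(6)=13, f(7)=21, f(8)=34, f(9)=55, f(10)=89, f(11)=144, f(12)=233, f(13)=377, f(14)=610, f(15)=987, f(16)=1597, f(17)=2584, f(18)=4181, f(19)=6765, f(20)=10946, f(21)=17711, f(22)=28657, f(23)=46368, f(24)=75025, f(25)=121393, f(26)=196418, f(27)=317811, f(28)=514229, f(29)=832040, f(30)=1346269, f(31)=2178309, f(32)=3524578, f(33)=5702887, f(34)=9227465, f(35)=14930352, f(36)=24157817, f(37)=39088169, f(38)=63245986, f(39)=102334155, f(40)=165580141, f(41)=267914296, f(42)=433494437.

Final answer: 433494437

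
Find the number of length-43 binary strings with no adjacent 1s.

Classify by the final bit: ...0 gives a(n-1) strings, ...01 gives a(n-2) strings. Thus a(n) = a(n-1) + a(n-2) with a(1)=2, a(2)=3.
Computing successive values: a(1)=2, a(2)=3, a(3)=5, a(4)=8, a(5)=13, a(6)=21, a(7)=34, a(8)=55, a(9)=89, a(10)=144, a(11)=233, a(12)=377, a(13)=610, a(14)=987, a(15)=1597, a(16)=2584, a(17)=4181, a(18)=6765, a(19)=10946, a(20)=17711, a(21)=28657, a(22)=46368, a(23)=75025, a(24)=121393, a(25)=196418, a(26)=317811, a(27)=514229, a(28)=832040, a(29)=1346269, a(30)=2178309, a(31)=3524578, a(32)=5702887, a(33)=9227465, a(34)=14930352, a(35)=24157817, a(36)=39088169, a(37)=63245986, a(38)=102334155, a(39)=165580141, a(40)=267914296, a(41)=433494437, a(42)=701408733, a(43)=1134903170.

Final answer: 1134903170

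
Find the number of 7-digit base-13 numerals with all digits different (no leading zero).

The leading digit has 12 choices (anything but zero); the next has 12 (anything but the first), then 11, and so on, one fewer each time.
Total: 12 x 12 x 11 x 10 x 9 x 8 x 7.

Final answer: 7983360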